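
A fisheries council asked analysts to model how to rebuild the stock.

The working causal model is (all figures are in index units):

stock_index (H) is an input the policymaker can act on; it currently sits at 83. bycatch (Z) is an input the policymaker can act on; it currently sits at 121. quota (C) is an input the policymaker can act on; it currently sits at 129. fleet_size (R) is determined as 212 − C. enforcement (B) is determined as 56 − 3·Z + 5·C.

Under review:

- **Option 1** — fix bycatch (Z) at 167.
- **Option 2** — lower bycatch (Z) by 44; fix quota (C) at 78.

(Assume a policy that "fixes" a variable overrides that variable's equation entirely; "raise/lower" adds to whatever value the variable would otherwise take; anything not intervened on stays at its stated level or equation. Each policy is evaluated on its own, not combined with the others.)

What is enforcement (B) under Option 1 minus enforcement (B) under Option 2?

Option 1 (Z := 167):
  Z = 167
  C = 129
  B = 56 − 3·167 + 5·129 = 200
Option 2 (Z − 44, C := 78):
  Z = 121 − 44 = 77
  C = 78
  B = 56 − 3·77 + 5·78 = 215
B: 200 − 215 = -15

-15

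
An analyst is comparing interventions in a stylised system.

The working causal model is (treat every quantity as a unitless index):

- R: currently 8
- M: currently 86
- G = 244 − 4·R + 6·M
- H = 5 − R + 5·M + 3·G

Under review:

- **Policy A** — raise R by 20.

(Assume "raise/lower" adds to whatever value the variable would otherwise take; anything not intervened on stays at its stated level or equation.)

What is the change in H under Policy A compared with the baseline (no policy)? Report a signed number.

Baseline:
  R = 8
  M = 86
  G = 244 − 4·8 + 6·86 = 728
  H = 5 − 8 + 5·86 + 3·728 = 2611
Policy A (R + 20):
  R = 8 + 20 = 28
  M = 86
  G = 244 − 4·28 + 6·86 = 648
  H = 5 − 28 + 5·86 + 3·648 = 2351
Change in H: 2351 − 2611 = -260

-260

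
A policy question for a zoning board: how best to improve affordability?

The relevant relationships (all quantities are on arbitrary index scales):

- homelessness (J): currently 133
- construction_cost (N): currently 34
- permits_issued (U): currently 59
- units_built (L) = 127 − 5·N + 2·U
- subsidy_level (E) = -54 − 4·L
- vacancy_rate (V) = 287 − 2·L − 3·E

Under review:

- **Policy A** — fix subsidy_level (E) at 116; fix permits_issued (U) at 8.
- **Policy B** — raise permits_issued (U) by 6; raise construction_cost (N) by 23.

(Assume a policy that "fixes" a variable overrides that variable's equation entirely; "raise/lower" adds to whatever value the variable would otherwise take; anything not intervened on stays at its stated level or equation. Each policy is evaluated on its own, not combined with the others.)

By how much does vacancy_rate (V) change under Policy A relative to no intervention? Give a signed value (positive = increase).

-1206

Baseline:
  N = 34
  U = 59
  L = 127 − 5·34 + 2·59 = 75
  E = -54 − 4·75 = -354
  V = 287 − 2·75 − 3·(-354) = 1199
Policy A (E := 116, U := 8):
  N = 34
  U = 8
  L = 127 − 5·34 + 2·8 = -27
  E = 116
  V = 287 − 2·(-27) − 3·116 = -7
Change in V: -7 − 1199 = -1206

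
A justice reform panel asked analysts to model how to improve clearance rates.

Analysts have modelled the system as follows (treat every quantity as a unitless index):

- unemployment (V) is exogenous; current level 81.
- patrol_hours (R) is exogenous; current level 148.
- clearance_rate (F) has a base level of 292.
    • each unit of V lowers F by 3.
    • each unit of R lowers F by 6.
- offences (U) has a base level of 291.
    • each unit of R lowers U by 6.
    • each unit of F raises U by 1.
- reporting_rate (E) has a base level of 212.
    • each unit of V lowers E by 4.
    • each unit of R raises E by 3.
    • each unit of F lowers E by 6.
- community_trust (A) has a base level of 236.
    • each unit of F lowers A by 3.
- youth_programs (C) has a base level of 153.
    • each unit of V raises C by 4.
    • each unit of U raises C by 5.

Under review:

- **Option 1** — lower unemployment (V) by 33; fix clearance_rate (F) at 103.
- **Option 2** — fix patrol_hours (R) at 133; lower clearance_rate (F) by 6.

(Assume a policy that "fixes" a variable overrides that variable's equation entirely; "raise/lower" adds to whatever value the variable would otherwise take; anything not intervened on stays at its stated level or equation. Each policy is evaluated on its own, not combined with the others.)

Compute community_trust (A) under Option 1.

-73

Option 1 (V − 33, F := 103):
  V = 81 − 33 = 48
  R = 148
  F = 103
  A = 236 − 3·103 = -73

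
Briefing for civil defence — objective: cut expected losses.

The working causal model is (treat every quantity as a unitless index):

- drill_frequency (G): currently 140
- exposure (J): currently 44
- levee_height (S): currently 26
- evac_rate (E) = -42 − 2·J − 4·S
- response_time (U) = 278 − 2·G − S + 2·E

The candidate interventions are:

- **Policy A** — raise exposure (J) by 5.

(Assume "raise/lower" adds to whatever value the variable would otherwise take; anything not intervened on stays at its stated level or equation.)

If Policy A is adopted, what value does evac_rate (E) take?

Policy A (J + 5):
  J = 44 + 5 = 49
  S = 26
  E = -42 − 2·49 − 4·26 = -244

-244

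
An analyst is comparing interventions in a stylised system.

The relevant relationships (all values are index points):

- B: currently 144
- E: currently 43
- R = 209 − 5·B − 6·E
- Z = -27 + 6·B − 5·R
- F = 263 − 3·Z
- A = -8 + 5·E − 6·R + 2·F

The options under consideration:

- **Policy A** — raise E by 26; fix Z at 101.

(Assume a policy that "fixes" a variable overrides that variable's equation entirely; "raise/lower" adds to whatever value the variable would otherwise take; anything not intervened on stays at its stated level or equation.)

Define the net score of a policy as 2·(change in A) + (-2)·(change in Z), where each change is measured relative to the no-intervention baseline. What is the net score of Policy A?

Baseline:
  B = 144
  E = 43
  R = 209 − 5·144 − 6·43 = -769
  Z = -27 + 6·144 − 5·(-769) = 4682
  F = 263 − 3·4682 = -13783
  A = -8 + 5·43 − 6·(-769) + 2·(-13783) = -22745
Policy A (E + 26, Z := 101):
  B = 144
  E = 43 + 26 = 69
  R = 209 − 5·144 − 6·69 = -925
  Z = 101
  F = 263 − 3·101 = -40
  A = -8 + 5·69 − 6·(-925) + 2·(-40) = 5807
ΔA = 5807 − (-22745) = 28552; ΔZ = 101 − 4682 = -4581
Score = 2·28552 + (-2)·(-4581) = 66266

66266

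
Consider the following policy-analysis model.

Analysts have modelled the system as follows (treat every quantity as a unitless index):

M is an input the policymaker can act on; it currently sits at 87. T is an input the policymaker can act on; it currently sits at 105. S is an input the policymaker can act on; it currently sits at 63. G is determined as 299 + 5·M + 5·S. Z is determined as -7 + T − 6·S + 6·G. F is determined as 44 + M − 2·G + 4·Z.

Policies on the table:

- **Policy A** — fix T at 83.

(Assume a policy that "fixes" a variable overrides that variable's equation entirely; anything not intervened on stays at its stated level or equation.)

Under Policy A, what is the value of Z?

5992

Policy A (T := 83):
  M = 87
  T = 83
  S = 63
  G = 299 + 5·87 + 5·63 = 1049
  Z = -7 + 83 − 6·63 + 6·1049 = 5992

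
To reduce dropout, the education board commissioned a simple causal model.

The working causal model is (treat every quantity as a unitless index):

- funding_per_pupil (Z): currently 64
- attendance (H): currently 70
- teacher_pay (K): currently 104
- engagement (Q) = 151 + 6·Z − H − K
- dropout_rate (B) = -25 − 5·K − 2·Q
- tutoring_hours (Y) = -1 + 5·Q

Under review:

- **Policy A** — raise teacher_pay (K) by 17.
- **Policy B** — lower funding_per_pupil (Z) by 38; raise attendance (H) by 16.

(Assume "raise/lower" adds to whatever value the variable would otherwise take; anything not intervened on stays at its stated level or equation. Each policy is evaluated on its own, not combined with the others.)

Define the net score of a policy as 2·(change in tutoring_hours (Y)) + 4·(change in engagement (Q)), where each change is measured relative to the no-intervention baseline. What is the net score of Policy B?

Baseline:
  Z = 64
  H = 70
  K = 104
  Q = 151 + 6·64 − 70 − 104 = 361
  Y = -1 + 5·361 = 1804
Policy B (Z − 38, H + 16):
  Z = 64 − 38 = 26
  H = 70 + 16 = 86
  K = 104
  Q = 151 + 6·26 − 86 − 104 = 117
  Y = -1 + 5·117 = 584
ΔY = 584 − 1804 = -1220; ΔQ = 117 − 361 = -244
Score = 2·(-1220) + 4·(-244) = -3416

-3416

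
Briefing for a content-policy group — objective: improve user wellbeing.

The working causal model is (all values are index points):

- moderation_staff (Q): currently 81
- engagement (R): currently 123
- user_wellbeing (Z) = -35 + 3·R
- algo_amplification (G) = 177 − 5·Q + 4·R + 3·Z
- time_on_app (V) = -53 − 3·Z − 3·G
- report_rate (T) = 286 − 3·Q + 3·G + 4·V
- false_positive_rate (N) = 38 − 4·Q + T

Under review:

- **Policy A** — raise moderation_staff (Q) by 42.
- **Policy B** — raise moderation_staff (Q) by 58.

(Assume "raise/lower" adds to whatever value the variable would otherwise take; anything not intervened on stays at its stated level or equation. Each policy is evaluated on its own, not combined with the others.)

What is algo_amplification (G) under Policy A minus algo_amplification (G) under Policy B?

Policy A (Q + 42):
  Q = 81 + 42 = 123
  R = 123
  Z = -35 + 3·123 = 334
  G = 177 − 5·123 + 4·123 + 3·334 = 1056
Policy B (Q + 58):
  Q = 81 + 58 = 139
  R = 123
  Z = -35 + 3·123 = 334
  G = 177 − 5·139 + 4·123 + 3·334 = 976
G: 1056 − 976 = 80

80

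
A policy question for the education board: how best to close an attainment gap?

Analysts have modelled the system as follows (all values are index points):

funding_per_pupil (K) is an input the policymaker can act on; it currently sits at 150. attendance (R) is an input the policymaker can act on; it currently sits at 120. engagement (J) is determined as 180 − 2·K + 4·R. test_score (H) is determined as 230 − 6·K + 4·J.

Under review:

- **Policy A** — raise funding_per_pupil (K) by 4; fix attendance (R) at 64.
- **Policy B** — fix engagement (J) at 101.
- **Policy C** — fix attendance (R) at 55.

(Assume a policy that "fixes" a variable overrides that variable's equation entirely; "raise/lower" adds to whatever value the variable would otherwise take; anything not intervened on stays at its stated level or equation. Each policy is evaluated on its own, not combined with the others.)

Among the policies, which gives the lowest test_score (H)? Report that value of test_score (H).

-270

Policy A (K + 4, R := 64):
  K = 150 + 4 = 154
  R = 64
  J = 180 − 2·154 + 4·64 = 128
  H = 230 − 6·154 + 4·128 = -182
Policy B (J := 101):
  K = 150
  R = 120
  J = 101
  H = 230 − 6·150 + 4·101 = -266
Policy C (R := 55):
  K = 150
  R = 55
  J = 180 − 2·150 + 4·55 = 100
  H = 230 − 6·150 + 4·100 = -270
Comparing — Policy A: H=-182, Policy B: H=-266, Policy C: H=-270. Lowest is -270 (Policy C).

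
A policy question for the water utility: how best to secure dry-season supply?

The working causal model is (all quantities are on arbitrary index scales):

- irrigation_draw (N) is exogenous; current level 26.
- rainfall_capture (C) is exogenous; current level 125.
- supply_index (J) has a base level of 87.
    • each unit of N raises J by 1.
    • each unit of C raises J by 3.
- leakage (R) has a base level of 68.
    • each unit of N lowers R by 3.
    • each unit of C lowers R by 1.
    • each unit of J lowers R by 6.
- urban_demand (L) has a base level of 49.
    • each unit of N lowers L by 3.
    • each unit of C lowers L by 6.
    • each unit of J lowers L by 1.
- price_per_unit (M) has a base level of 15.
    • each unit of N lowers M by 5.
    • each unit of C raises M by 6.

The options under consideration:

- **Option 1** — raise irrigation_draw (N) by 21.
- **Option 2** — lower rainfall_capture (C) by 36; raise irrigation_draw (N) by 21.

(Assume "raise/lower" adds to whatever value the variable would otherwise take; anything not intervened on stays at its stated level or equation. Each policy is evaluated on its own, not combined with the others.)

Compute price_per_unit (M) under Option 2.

314

Option 2 (C − 36, N + 21):
  N = 26 + 21 = 47
  C = 125 − 36 = 89
  M = 15 − 5·47 + 6·89 = 314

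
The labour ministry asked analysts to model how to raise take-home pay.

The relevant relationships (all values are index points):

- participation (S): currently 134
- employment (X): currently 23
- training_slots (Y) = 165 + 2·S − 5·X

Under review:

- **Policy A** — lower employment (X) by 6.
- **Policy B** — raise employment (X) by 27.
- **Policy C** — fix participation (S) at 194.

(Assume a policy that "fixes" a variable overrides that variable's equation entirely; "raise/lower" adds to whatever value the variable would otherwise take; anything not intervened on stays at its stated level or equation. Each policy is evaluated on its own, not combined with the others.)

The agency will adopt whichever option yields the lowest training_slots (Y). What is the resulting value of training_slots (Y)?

Policy A (X − 6):
  S = 134
  X = 23 − 6 = 17
  Y = 165 + 2·134 − 5·17 = 348
Policy B (X + 27):
  S = 134
  X = 23 + 27 = 50
  Y = 165 + 2·134 − 5·50 = 183
Policy C (S := 194):
  S = 194
  X = 23
  Y = 165 + 2·194 − 5·23 = 438
Comparing — Policy A: Y=348, Policy B: Y=183, Policy C: Y=438. Lowest is 183 (Policy B).

183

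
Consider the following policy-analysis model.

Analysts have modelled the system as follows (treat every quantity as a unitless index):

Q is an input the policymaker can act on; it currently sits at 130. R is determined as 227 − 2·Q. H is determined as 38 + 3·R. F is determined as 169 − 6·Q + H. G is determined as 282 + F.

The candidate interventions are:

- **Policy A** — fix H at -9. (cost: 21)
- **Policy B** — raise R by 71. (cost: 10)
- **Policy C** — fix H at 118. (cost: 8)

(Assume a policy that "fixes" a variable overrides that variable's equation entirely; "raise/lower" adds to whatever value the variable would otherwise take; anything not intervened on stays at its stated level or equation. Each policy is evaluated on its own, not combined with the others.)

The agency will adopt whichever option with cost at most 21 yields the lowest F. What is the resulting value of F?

-620

Policy A (H := -9):
  Q = 130
  R = 227 − 2·130 = -33
  H = -9
  F = 169 − 6·130 + (-9) = -620
Policy B (R + 71):
  Q = 130
  R = 227 − 2·130 (+71 from intervention) = 38
  H = 38 + 3·38 = 152
  F = 169 − 6·130 + 152 = -459
Policy C (H := 118):
  Q = 130
  R = 227 − 2·130 = -33
  H = 118
  F = 169 − 6·130 + 118 = -493
Comparing — Policy A: F=-620, Policy B: F=-459, Policy C: F=-493. Lowest is -620 (Policy A).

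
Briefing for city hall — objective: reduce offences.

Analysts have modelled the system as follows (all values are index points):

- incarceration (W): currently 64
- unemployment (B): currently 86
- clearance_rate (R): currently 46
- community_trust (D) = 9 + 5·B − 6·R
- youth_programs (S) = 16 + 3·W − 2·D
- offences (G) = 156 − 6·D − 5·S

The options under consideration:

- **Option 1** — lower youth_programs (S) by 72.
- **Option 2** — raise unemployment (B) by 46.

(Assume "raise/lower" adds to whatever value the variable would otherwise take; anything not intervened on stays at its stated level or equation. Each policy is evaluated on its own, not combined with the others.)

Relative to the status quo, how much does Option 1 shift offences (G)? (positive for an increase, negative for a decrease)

Baseline:
  W = 64
  B = 86
  R = 46
  D = 9 + 5·86 − 6·46 = 163
  S = 16 + 3·64 − 2·163 = -118
  G = 156 − 6·163 − 5·(-118) = -232
Option 1 (S − 72):
  W = 64
  B = 86
  R = 46
  D = 9 + 5·86 − 6·46 = 163
  S = 16 + 3·64 − 2·163 (−72 from intervention) = -190
  G = 156 − 6·163 − 5·(-190) = 128
Change in G: 128 − (-232) = 360

360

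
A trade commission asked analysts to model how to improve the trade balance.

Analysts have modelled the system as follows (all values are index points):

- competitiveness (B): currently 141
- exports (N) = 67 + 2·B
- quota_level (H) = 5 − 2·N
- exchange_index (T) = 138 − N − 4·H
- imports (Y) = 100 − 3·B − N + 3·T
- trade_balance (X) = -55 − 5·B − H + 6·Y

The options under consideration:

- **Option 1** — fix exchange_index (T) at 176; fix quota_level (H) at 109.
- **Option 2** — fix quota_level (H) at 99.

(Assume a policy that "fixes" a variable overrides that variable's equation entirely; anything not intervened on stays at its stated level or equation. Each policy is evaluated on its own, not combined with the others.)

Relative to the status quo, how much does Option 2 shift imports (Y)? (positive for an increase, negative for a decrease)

Baseline:
  B = 141
  N = 67 + 2·141 = 349
  H = 5 − 2·349 = -693
  T = 138 − 349 − 4·(-693) = 2561
  Y = 100 − 3·141 − 349 + 3·2561 = 7011
Option 2 (H := 99):
  B = 141
  N = 67 + 2·141 = 349
  H = 99
  T = 138 − 349 − 4·99 = -607
  Y = 100 − 3·141 − 349 + 3·(-607) = -2493
Change in Y: -2493 − 7011 = -9504

-9504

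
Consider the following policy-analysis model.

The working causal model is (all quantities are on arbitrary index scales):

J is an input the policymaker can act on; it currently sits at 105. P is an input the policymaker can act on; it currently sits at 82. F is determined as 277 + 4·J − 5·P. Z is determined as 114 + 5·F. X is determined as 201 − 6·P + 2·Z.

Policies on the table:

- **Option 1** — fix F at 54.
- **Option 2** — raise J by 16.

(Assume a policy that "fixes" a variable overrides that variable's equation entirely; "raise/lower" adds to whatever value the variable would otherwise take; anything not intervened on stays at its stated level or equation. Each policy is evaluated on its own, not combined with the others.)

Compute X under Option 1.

477

Option 1 (F := 54):
  J = 105
  P = 82
  F = 54
  Z = 114 + 5·54 = 384
  X = 201 − 6·82 + 2·384 = 477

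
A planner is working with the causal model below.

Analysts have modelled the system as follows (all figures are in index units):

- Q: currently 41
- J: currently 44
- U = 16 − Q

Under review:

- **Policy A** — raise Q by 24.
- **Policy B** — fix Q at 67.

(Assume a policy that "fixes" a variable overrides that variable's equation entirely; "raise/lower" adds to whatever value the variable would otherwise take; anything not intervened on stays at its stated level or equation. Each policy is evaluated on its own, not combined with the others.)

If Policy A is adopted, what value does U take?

Policy A (Q + 24):
  Q = 41 + 24 = 65
  U = 16 − 65 = -49

-49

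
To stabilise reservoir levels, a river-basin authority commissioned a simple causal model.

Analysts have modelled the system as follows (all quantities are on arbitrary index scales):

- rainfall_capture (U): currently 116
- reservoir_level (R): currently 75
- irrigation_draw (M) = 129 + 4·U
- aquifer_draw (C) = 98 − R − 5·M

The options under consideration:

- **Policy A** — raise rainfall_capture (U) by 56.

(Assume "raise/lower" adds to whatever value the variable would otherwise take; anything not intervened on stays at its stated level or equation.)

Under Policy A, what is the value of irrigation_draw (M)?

817

Policy A (U + 56):
  U = 116 + 56 = 172
  M = 129 + 4·172 = 817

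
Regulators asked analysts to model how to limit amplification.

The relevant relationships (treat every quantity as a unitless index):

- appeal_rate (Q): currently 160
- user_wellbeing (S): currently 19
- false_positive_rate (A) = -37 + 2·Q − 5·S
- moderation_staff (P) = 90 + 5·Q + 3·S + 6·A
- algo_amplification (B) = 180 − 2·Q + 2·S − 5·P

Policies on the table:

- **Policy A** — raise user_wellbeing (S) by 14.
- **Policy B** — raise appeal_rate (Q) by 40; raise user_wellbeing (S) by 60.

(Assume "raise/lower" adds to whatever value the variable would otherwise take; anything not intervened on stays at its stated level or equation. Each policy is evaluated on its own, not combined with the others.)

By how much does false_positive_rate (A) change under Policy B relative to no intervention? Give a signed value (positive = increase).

Baseline:
  Q = 160
  S = 19
  A = -37 + 2·160 − 5·19 = 188
Policy B (Q + 40, S + 60):
  Q = 160 + 40 = 200
  S = 19 + 60 = 79
  A = -37 + 2·200 − 5·79 = -32
Change in A: -32 − 188 = -220

-220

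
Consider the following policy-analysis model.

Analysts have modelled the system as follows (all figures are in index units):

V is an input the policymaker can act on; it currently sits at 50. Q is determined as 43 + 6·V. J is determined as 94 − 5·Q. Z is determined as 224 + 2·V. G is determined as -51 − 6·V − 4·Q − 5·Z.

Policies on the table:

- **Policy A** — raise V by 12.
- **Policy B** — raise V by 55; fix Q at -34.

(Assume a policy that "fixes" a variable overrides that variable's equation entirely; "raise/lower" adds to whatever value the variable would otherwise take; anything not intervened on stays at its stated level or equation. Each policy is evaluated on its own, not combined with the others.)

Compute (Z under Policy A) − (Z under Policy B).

-86

Policy A (V + 12):
  V = 50 + 12 = 62
  Z = 224 + 2·62 = 348
Policy B (V + 55, Q := -34):
  V = 50 + 55 = 105
  Z = 224 + 2·105 = 434
Z: 348 − 434 = -86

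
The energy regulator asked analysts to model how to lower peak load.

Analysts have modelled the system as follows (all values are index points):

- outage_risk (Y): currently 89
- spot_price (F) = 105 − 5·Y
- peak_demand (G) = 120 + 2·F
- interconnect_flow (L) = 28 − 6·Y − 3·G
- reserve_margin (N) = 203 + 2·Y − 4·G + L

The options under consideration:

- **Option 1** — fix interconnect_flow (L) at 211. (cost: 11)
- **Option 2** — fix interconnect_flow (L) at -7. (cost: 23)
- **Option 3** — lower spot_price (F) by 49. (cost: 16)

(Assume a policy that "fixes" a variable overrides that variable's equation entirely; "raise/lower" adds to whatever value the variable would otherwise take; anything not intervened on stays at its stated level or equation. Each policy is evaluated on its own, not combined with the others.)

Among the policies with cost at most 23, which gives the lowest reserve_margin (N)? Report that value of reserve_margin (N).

2614

Option 1 (L := 211):
  Y = 89
  F = 105 − 5·89 = -340
  G = 120 + 2·(-340) = -560
  L = 211
  N = 203 + 2·89 − 4·(-560) + 211 = 2832
Option 2 (L := -7):
  Y = 89
  F = 105 − 5·89 = -340
  G = 120 + 2·(-340) = -560
  L = -7
  N = 203 + 2·89 − 4·(-560) + (-7) = 2614
Option 3 (F − 49):
  Y = 89
  F = 105 − 5·89 (−49 from intervention) = -389
  G = 120 + 2·(-389) = -658
  L = 28 − 6·89 − 3·(-658) = 1468
  N = 203 + 2·89 − 4·(-658) + 1468 = 4481
Comparing — Option 1: N=2832, Option 2: N=2614, Option 3: N=4481. Lowest is 2614 (Option 2).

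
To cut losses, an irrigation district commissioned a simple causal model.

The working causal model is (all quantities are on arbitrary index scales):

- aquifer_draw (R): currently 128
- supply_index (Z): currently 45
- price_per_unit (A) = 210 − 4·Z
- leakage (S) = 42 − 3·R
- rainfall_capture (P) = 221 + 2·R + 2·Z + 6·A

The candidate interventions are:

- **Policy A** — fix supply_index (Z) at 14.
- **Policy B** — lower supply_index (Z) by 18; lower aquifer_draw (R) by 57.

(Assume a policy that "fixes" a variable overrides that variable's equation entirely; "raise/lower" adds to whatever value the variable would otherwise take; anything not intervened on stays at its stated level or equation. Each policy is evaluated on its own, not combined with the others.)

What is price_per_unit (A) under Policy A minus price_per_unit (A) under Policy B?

Policy A (Z := 14):
  Z = 14
  A = 210 − 4·14 = 154
Policy B (Z − 18, R − 57):
  Z = 45 − 18 = 27
  A = 210 − 4·27 = 102
A: 154 − 102 = 52

52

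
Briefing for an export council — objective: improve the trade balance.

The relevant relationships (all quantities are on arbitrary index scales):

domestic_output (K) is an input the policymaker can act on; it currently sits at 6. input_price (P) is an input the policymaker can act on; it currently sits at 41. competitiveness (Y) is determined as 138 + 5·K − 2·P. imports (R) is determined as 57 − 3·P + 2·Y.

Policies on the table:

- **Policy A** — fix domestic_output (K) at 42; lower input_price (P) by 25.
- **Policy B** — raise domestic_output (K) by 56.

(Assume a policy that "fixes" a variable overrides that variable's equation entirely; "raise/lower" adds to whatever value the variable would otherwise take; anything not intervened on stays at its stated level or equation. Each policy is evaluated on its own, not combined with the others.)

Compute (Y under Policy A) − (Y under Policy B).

-50

Policy A (K := 42, P − 25):
  K = 42
  P = 41 − 25 = 16
  Y = 138 + 5·42 − 2·16 = 316
Policy B (K + 56):
  K = 6 + 56 = 62
  P = 41
  Y = 138 + 5·62 − 2·41 = 366
Y: 316 − 366 = -50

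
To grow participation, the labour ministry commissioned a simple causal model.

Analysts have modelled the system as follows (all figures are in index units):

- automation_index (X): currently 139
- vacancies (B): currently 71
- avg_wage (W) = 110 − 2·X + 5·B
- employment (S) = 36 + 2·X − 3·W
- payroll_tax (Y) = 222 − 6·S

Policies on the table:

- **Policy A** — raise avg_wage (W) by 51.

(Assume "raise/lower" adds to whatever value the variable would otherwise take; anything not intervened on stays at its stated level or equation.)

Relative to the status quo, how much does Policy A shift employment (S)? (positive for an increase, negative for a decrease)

-153

Baseline:
  X = 139
  B = 71
  W = 110 − 2·139 + 5·71 = 187
  S = 36 + 2·139 − 3·187 = -247
Policy A (W + 51):
  X = 139
  B = 71
  W = 110 − 2·139 + 5·71 (+51 from intervention) = 238
  S = 36 + 2·139 − 3·238 = -400
Change in S: -400 − (-247) = -153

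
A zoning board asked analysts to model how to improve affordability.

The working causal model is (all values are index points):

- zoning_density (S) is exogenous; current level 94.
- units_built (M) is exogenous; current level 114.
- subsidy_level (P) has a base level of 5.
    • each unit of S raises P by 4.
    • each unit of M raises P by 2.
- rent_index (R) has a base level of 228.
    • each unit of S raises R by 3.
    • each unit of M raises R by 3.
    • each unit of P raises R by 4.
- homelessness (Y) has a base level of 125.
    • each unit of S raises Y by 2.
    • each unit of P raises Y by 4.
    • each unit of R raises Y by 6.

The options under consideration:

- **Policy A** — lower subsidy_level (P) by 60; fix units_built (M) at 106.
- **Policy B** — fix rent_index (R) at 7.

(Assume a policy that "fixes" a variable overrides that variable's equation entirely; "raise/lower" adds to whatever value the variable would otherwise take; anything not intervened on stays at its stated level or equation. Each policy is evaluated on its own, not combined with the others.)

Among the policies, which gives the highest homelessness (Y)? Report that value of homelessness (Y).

Policy A (P − 60, M := 106):
  S = 94
  M = 106
  P = 5 + 4·94 + 2·106 (−60 from intervention) = 533
  R = 228 + 3·94 + 3·106 + 4·533 = 2960
  Y = 125 + 2·94 + 4·533 + 6·2960 = 20205
Policy B (R := 7):
  S = 94
  M = 114
  P = 5 + 4·94 + 2·114 = 609
  R = 7
  Y = 125 + 2·94 + 4·609 + 6·7 = 2791
Comparing — Policy A: Y=20205, Policy B: Y=2791. Highest is 20205 (Policy A).

20205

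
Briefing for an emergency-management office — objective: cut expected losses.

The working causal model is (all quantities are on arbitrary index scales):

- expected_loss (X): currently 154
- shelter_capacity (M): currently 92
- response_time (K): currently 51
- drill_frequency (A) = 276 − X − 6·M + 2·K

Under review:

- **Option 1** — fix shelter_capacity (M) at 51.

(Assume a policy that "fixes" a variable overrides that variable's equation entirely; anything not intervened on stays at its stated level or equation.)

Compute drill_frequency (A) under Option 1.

Option 1 (M := 51):
  X = 154
  M = 51
  K = 51
  A = 276 − 154 − 6·51 + 2·51 = -82

-82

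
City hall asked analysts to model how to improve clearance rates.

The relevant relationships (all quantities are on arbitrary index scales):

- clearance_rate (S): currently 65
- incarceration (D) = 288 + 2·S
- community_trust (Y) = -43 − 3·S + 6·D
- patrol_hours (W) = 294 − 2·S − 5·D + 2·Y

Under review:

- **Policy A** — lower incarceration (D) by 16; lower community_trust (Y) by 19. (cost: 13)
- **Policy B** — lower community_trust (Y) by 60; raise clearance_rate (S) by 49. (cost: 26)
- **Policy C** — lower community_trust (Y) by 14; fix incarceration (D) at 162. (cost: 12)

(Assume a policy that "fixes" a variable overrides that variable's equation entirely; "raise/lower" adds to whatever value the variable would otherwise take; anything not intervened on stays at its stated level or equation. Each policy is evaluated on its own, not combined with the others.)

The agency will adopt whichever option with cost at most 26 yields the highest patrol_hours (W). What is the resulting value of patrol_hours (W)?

2788

Policy A (D − 16, Y − 19):
  S = 65
  D = 288 + 2·65 (−16 from intervention) = 402
  Y = -43 − 3·65 + 6·402 (−19 from intervention) = 2155
  W = 294 − 2·65 − 5·402 + 2·2155 = 2464
Policy B (Y − 60, S + 49):
  S = 65 + 49 = 114
  D = 288 + 2·114 = 516
  Y = -43 − 3·114 + 6·516 (−60 from intervention) = 2651
  W = 294 − 2·114 − 5·516 + 2·2651 = 2788
Policy C (Y − 14, D := 162):
  S = 65
  D = 162
  Y = -43 − 3·65 + 6·162 (−14 from intervention) = 720
  W = 294 − 2·65 − 5·162 + 2·720 = 794
Comparing — Policy A: W=2464, Policy B: W=2788, Policy C: W=794. Highest is 2788 (Policy B).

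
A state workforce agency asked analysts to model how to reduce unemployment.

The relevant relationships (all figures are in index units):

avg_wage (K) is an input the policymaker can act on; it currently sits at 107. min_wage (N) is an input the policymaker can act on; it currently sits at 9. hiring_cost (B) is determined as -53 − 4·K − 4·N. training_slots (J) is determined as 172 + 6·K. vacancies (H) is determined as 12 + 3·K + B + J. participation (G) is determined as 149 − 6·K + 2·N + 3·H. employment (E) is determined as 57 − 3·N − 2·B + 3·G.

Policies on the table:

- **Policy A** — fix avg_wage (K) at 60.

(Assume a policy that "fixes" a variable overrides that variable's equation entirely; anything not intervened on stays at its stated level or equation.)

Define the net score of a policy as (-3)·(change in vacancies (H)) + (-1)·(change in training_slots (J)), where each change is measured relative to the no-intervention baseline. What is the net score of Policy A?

Baseline:
  K = 107
  N = 9
  B = -53 − 4·107 − 4·9 = -517
  J = 172 + 6·107 = 814
  H = 12 + 3·107 + (-517) + 814 = 630
Policy A (K := 60):
  K = 60
  N = 9
  B = -53 − 4·60 − 4·9 = -329
  J = 172 + 6·60 = 532
  H = 12 + 3·60 + (-329) + 532 = 395
ΔH = 395 − 630 = -235; ΔJ = 532 − 814 = -282
Score = (-3)·(-235) + (-1)·(-282) = 987

987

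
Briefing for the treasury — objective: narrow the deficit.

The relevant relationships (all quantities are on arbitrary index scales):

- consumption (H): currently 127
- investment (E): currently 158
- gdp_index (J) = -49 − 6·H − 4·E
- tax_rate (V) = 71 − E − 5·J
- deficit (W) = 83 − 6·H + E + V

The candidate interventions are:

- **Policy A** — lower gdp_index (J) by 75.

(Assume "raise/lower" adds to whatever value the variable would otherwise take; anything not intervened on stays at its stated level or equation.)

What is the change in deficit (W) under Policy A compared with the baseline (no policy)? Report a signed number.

Baseline:
  H = 127
  E = 158
  J = -49 − 6·127 − 4·158 = -1443
  V = 71 − 158 − 5·(-1443) = 7128
  W = 83 − 6·127 + 158 + 7128 = 6607
Policy A (J − 75):
  H = 127
  E = 158
  J = -49 − 6·127 − 4·158 (−75 from intervention) = -1518
  V = 71 − 158 − 5·(-1518) = 7503
  W = 83 − 6·127 + 158 + 7503 = 6982
Change in W: 6982 − 6607 = 375

375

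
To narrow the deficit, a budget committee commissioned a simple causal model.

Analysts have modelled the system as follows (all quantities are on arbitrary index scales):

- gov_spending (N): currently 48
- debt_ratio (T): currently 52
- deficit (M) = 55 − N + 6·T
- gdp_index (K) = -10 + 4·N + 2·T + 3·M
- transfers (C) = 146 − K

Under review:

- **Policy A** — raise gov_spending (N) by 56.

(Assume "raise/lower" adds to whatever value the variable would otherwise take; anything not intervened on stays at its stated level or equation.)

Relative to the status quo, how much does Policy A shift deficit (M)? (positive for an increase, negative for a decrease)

-56

Baseline:
  N = 48
  T = 52
  M = 55 − 48 + 6·52 = 319
Policy A (N + 56):
  N = 48 + 56 = 104
  T = 52
  M = 55 − 104 + 6·52 = 263
Change in M: 263 − 319 = -56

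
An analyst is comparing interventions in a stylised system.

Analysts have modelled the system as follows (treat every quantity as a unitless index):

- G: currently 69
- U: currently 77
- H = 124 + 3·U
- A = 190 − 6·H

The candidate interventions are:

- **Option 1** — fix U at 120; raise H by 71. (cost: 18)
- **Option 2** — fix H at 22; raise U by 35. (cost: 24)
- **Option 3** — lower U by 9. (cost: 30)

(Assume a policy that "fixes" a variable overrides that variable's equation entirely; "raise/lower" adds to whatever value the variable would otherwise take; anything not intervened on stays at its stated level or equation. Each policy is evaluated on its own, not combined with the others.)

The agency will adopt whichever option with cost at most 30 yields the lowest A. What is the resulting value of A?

-3140

Option 1 (U := 120, H + 71):
  U = 120
  H = 124 + 3·120 (+71 from intervention) = 555
  A = 190 − 6·555 = -3140
Option 2 (H := 22, U + 35):
  U = 77 + 35 = 112
  H = 22
  A = 190 − 6·22 = 58
Option 3 (U − 9):
  U = 77 − 9 = 68
  H = 124 + 3·68 = 328
  A = 190 − 6·328 = -1778
Comparing — Option 1: A=-3140, Option 2: A=58, Option 3: A=-1778. Lowest is -3140 (Option 1).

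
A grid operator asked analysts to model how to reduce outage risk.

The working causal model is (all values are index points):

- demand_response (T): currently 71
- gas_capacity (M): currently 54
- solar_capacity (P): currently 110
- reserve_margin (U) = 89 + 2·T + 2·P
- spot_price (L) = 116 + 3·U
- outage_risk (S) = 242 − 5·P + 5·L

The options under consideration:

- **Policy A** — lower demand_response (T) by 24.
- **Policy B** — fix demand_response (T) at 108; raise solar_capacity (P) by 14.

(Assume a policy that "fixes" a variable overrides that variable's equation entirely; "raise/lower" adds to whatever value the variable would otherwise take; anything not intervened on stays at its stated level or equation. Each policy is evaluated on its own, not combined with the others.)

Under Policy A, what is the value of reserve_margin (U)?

403

Policy A (T − 24):
  T = 71 − 24 = 47
  P = 110
  U = 89 + 2·47 + 2·110 = 403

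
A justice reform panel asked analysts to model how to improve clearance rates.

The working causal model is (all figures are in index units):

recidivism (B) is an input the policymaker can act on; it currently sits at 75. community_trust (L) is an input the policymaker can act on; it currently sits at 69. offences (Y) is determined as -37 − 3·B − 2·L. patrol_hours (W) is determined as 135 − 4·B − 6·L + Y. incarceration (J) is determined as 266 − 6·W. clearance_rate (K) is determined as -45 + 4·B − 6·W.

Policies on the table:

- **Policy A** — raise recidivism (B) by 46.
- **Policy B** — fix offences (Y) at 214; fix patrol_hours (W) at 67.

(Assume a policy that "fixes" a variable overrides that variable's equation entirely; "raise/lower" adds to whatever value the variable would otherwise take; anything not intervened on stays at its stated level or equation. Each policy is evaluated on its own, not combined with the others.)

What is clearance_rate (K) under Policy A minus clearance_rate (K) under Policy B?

Policy A (B + 46):
  B = 75 + 46 = 121
  L = 69
  Y = -37 − 3·121 − 2·69 = -538
  W = 135 − 4·121 − 6·69 + (-538) = -1301
  K = -45 + 4·121 − 6·(-1301) = 8245
Policy B (Y := 214, W := 67):
  B = 75
  L = 69
  Y = 214
  W = 67
  K = -45 + 4·75 − 6·67 = -147
K: 8245 − (-147) = 8392

8392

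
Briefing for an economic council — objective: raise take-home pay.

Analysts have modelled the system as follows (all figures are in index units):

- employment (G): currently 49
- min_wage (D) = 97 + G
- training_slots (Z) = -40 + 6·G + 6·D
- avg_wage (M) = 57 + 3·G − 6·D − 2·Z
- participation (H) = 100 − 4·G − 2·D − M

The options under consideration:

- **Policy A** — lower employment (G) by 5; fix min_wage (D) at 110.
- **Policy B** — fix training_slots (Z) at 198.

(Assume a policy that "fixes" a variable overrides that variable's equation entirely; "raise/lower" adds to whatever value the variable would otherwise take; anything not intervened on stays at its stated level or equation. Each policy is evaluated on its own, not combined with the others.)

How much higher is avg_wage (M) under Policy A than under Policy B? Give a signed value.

Policy A (G − 5, D := 110):
  G = 49 − 5 = 44
  D = 110
  Z = -40 + 6·44 + 6·110 = 884
  M = 57 + 3·44 − 6·110 − 2·884 = -2239
Policy B (Z := 198):
  G = 49
  D = 97 + 49 = 146
  Z = 198
  M = 57 + 3·49 − 6·146 − 2·198 = -1068
M: -2239 − (-1068) = -1171

-1171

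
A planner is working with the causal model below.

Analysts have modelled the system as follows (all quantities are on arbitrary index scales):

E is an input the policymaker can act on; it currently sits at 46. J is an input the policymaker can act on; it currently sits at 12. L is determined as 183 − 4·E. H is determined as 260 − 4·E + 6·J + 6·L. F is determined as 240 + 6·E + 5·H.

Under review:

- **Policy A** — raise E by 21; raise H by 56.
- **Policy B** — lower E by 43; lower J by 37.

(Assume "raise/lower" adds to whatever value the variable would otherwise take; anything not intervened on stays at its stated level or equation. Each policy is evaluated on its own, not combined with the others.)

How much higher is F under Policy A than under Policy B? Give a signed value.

-7186

Policy A (E + 21, H + 56):
  E = 46 + 21 = 67
  J = 12
  L = 183 − 4·67 = -85
  H = 260 − 4·67 + 6·12 + 6·(-85) (+56 from intervention) = -390
  F = 240 + 6·67 + 5·(-390) = -1308
Policy B (E − 43, J − 37):
  E = 46 − 43 = 3
  J = 12 − 37 = -25
  L = 183 − 4·3 = 171
  H = 260 − 4·3 + 6·(-25) + 6·171 = 1124
  F = 240 + 6·3 + 5·1124 = 5878
F: -1308 − 5878 = -7186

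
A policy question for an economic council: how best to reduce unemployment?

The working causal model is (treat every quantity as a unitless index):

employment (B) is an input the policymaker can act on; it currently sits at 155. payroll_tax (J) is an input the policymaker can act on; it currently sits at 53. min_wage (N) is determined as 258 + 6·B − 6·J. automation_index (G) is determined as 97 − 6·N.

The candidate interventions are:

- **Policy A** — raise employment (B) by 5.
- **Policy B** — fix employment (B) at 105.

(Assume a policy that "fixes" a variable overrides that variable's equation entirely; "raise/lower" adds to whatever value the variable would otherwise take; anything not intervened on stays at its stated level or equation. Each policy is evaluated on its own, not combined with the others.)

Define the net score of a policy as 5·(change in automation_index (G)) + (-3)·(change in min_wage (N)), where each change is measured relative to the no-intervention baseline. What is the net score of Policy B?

Baseline:
  B = 155
  J = 53
  N = 258 + 6·155 − 6·53 = 870
  G = 97 − 6·870 = -5123
Policy B (B := 105):
  B = 105
  J = 53
  N = 258 + 6·105 − 6·53 = 570
  G = 97 − 6·570 = -3323
ΔG = -3323 − (-5123) = 1800; ΔN = 570 − 870 = -300
Score = 5·1800 + (-3)·(-300) = 9900

9900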